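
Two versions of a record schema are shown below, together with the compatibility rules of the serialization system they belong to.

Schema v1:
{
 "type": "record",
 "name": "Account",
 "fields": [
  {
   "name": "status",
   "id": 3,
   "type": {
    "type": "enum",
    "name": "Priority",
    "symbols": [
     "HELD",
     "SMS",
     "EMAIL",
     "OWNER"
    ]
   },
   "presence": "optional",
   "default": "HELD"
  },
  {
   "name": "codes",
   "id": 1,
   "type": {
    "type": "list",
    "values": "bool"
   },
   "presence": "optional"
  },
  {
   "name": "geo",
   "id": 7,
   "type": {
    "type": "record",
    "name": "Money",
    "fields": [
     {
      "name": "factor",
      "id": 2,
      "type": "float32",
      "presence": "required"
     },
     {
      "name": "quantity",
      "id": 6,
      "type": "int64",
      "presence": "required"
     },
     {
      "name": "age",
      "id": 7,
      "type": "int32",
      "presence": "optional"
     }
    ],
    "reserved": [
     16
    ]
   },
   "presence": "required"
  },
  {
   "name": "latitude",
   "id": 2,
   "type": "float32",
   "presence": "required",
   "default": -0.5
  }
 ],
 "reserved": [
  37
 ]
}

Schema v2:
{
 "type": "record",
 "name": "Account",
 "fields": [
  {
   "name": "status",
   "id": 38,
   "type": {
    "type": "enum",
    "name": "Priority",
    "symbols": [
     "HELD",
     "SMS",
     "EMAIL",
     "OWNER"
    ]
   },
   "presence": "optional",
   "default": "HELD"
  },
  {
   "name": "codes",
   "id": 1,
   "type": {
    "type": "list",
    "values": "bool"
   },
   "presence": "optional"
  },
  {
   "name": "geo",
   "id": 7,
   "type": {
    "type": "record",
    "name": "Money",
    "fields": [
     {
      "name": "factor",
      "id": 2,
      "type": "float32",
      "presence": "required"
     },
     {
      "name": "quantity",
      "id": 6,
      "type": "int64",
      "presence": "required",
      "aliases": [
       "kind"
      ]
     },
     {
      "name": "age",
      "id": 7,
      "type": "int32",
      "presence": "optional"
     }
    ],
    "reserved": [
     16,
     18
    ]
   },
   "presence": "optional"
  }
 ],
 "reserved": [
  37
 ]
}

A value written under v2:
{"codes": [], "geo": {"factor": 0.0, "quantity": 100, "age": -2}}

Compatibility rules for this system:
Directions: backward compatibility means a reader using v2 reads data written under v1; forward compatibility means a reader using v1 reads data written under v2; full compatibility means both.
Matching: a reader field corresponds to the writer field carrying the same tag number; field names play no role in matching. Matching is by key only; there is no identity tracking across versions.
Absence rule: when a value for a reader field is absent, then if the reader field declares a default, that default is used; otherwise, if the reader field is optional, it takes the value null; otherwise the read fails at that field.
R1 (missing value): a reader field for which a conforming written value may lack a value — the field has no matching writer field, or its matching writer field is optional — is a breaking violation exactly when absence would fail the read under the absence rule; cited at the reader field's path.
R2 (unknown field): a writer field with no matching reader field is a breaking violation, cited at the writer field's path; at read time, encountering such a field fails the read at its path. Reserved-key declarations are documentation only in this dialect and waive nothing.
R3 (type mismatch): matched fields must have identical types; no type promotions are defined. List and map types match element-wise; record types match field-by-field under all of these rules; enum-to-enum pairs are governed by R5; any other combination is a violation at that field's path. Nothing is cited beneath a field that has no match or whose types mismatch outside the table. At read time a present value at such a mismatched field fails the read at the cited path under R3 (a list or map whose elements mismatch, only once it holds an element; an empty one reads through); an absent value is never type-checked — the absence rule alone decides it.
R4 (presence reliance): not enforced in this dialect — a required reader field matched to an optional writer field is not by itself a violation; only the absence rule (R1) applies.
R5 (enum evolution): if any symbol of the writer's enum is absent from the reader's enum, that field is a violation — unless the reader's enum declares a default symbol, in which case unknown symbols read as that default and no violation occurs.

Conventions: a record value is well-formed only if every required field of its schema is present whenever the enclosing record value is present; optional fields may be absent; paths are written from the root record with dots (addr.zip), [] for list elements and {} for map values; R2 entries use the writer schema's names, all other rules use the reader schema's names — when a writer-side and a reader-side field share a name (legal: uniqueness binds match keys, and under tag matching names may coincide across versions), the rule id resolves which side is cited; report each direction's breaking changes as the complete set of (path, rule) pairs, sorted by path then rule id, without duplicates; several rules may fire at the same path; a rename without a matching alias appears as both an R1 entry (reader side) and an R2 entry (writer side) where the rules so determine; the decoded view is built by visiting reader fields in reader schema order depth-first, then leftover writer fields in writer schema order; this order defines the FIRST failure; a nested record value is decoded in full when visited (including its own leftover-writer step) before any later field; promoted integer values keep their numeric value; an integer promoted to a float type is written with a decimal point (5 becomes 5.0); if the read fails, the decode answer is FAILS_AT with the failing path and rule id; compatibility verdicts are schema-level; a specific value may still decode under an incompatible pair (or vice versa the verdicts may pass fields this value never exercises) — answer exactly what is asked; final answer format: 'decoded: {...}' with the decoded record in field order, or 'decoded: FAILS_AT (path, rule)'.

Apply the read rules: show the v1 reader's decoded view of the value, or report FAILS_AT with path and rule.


decoded: {"status": "HELD", "codes": [], "geo": {"factor": 0.0, "quantity": 100, "age": -2}, "latitude": -0.5}

in Account below, arrows point writer -> reader
migrating the Account value to v1:
  status := "HELD" (absent -> default)
  codes := []
  geo.factor := 0.0
  geo.quantity := 100
  geo.age := -2
  latitude := -0.5 (absent -> default)
  => decoded: {"status": "HELD", "codes": [], "geo": {"factor": 0.0, "quantity": 100, "age": -2}, "latitude": -0.5}
the other Account changes do not affect what is asked:
  field geo in record Account: required changed to optional -> a verdict-level change on Account — the shown value reads the same
  field status in record Account: tag 3 changed to 38 -> a verdict-level change on Account — the shown value reads the same
  removed field latitude from record Account -> a verdict-level change on Account — the shown value reads the same


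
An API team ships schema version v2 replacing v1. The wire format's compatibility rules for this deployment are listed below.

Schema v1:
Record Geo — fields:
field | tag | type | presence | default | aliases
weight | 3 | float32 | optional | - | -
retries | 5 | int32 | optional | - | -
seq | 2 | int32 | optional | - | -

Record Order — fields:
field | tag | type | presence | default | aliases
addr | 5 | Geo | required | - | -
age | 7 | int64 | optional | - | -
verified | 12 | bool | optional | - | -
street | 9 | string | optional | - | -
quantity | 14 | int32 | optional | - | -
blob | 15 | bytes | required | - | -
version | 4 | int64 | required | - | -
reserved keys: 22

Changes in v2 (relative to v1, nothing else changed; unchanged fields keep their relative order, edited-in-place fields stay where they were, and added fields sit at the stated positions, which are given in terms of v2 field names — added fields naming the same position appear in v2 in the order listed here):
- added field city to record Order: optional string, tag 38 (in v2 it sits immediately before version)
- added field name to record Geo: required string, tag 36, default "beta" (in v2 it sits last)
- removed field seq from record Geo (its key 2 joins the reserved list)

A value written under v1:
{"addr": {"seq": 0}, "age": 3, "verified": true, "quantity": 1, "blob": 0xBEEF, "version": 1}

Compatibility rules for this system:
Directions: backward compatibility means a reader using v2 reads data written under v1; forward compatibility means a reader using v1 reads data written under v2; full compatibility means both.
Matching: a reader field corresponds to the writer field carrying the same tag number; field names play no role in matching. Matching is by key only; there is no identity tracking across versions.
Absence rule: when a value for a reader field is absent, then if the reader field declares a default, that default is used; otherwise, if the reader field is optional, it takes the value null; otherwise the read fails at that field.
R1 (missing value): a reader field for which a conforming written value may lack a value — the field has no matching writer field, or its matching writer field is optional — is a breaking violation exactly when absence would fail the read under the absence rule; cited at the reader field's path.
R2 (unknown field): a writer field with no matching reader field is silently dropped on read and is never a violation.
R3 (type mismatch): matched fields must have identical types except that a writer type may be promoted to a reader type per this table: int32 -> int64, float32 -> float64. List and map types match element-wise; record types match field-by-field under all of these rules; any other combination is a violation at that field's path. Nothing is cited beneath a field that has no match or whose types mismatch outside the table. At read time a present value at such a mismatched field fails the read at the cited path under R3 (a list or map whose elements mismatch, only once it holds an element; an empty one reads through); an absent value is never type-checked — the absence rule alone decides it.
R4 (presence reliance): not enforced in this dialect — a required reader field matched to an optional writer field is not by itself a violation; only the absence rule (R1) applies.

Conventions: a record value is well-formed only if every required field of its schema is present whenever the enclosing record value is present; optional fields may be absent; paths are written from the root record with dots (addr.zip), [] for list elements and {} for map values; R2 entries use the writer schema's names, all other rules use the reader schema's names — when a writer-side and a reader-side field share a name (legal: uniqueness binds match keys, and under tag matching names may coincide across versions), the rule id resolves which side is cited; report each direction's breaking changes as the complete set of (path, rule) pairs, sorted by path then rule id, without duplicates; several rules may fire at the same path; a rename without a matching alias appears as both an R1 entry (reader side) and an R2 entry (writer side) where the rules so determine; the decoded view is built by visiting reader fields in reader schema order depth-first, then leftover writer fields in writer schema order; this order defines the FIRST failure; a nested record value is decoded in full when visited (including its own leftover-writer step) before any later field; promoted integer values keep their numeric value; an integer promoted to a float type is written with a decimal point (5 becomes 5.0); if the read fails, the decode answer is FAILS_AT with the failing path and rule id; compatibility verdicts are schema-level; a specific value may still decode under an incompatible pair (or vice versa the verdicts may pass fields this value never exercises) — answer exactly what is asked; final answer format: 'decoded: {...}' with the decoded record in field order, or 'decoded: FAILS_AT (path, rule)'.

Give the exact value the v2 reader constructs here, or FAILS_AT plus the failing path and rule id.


decoded: {"addr": {"weight": null, "retries": null, "name": "beta"}, "age": 3, "verified": true, "street": null, "quantity": 1, "blob": 0xBEEF, "city": null, "version": 1}

each type pair in Order: writer, then reader
decode (reader v2):
  addr.weight := null (not supplied -> null)
  addr.retries := null (not supplied -> null)
  addr.name := "beta" (no value, default fills)
  writer addr.seq: unmatched, discarded
  age := 3
  verified := true
  street := null (not supplied -> null)
  quantity := 1
  blob := 0xBEEF
  city := null (not supplied -> null)
  version := 1
  => decoded: {"addr": {"weight": null, "retries": null, "name": "beta"}, "age": 3, "verified": true, "street": null, "quantity": 1, "blob": 0xBEEF, "city": null, "version": 1}


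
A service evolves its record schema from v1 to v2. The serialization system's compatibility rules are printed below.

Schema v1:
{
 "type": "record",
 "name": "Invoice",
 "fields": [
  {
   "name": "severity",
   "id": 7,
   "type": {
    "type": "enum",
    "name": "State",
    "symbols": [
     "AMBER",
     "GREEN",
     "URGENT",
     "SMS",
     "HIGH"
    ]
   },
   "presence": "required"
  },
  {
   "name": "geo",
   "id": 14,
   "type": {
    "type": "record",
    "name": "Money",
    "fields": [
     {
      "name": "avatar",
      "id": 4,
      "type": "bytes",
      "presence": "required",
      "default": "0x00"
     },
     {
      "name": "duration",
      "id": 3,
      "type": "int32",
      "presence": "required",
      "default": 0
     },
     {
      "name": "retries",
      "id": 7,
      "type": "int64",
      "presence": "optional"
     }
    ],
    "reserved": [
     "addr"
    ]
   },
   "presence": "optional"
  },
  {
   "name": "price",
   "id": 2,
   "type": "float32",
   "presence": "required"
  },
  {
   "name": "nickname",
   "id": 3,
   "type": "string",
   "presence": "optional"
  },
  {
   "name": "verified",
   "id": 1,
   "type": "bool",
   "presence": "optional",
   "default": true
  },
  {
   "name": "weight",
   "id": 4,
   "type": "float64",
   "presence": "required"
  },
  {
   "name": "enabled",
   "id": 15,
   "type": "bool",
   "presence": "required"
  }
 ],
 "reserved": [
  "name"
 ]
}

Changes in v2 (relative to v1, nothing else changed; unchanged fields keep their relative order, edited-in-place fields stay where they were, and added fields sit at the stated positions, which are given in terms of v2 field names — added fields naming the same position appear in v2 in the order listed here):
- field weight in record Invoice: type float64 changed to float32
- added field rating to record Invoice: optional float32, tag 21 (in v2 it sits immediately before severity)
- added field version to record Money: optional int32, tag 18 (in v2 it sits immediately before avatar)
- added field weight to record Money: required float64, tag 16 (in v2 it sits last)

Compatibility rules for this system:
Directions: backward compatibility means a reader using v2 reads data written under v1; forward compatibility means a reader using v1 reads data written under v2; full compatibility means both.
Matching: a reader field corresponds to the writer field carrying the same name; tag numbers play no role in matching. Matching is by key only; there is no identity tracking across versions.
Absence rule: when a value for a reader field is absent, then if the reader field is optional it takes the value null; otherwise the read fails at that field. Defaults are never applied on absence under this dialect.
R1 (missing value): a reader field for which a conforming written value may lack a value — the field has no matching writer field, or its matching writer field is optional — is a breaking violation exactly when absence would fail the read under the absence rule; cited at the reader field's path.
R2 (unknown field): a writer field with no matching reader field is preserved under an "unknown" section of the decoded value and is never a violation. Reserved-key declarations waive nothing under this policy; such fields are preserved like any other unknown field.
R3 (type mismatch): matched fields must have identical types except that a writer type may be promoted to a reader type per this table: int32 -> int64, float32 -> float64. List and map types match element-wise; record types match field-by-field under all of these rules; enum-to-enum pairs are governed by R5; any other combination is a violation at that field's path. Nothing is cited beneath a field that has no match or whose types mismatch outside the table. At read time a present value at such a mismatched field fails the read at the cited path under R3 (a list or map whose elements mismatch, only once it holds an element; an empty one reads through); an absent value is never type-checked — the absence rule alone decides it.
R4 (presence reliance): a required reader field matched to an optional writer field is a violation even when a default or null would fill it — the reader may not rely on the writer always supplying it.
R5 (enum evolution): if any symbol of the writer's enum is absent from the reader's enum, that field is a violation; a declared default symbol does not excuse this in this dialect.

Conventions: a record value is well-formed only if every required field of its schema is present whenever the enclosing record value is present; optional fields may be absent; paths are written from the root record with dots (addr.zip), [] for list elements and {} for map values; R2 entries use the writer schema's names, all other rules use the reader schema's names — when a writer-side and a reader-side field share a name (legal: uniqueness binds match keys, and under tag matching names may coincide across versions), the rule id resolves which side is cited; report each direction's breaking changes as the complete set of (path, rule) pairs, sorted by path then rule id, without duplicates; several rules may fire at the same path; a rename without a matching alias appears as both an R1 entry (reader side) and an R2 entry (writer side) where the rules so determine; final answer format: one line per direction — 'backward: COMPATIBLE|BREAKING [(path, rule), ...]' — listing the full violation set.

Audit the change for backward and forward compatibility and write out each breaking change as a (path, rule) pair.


each type pair in Invoice: writer, then reader
backward pass over Invoice, reader schema v2, writer schema v1:
  no writer field matches reader rating
  severity <- severity (State -> State, writer required)
  geo <- geo (Money -> Money, writer optional)
  price <- price (float32 -> float32, writer required)
  nickname <- nickname (string -> string, writer optional)
  verified <- verified (bool -> bool, writer optional)
  weight <- weight (float64 -> float32, writer required)
  enabled <- enabled (bool -> bool, writer required)
  no writer field matches reader geo.version
  geo.avatar <- geo.avatar (bytes -> bytes, writer required)
  geo.duration <- geo.duration (int32 -> int32, writer required)
  geo.retries <- geo.retries (int64 -> int64, writer optional)
  no writer field matches reader geo.weight
  breaking: (geo.weight, R1)
  breaking: (weight, R3)
  => backward verdict for Invoice: BREAKING, 2 violation(s)
forward pass over Invoice, reader schema v1, writer schema v2:
  severity <- severity (State -> State, writer required)
  geo <- geo (Money -> Money, writer optional)
  price <- price (float32 -> float32, writer required)
  nickname <- nickname (string -> string, writer optional)
  verified <- verified (bool -> bool, writer optional)
  weight <- weight (float32 -> float64, writer required)
  enabled <- enabled (bool -> bool, writer required)
  writer field rating has no reader counterpart
  geo.avatar <- geo.avatar (bytes -> bytes, writer required)
  geo.duration <- geo.duration (int32 -> int32, writer required)
  geo.retries <- geo.retries (int64 -> int64, writer optional)
  writer field geo.version has no reader counterpart
  writer field geo.weight has no reader counterpart
  => no violations; forward on Invoice: COMPATIBLE

backward: BREAKING [(geo.weight, R1), (weight, R3)]; forward: COMPATIBLE []


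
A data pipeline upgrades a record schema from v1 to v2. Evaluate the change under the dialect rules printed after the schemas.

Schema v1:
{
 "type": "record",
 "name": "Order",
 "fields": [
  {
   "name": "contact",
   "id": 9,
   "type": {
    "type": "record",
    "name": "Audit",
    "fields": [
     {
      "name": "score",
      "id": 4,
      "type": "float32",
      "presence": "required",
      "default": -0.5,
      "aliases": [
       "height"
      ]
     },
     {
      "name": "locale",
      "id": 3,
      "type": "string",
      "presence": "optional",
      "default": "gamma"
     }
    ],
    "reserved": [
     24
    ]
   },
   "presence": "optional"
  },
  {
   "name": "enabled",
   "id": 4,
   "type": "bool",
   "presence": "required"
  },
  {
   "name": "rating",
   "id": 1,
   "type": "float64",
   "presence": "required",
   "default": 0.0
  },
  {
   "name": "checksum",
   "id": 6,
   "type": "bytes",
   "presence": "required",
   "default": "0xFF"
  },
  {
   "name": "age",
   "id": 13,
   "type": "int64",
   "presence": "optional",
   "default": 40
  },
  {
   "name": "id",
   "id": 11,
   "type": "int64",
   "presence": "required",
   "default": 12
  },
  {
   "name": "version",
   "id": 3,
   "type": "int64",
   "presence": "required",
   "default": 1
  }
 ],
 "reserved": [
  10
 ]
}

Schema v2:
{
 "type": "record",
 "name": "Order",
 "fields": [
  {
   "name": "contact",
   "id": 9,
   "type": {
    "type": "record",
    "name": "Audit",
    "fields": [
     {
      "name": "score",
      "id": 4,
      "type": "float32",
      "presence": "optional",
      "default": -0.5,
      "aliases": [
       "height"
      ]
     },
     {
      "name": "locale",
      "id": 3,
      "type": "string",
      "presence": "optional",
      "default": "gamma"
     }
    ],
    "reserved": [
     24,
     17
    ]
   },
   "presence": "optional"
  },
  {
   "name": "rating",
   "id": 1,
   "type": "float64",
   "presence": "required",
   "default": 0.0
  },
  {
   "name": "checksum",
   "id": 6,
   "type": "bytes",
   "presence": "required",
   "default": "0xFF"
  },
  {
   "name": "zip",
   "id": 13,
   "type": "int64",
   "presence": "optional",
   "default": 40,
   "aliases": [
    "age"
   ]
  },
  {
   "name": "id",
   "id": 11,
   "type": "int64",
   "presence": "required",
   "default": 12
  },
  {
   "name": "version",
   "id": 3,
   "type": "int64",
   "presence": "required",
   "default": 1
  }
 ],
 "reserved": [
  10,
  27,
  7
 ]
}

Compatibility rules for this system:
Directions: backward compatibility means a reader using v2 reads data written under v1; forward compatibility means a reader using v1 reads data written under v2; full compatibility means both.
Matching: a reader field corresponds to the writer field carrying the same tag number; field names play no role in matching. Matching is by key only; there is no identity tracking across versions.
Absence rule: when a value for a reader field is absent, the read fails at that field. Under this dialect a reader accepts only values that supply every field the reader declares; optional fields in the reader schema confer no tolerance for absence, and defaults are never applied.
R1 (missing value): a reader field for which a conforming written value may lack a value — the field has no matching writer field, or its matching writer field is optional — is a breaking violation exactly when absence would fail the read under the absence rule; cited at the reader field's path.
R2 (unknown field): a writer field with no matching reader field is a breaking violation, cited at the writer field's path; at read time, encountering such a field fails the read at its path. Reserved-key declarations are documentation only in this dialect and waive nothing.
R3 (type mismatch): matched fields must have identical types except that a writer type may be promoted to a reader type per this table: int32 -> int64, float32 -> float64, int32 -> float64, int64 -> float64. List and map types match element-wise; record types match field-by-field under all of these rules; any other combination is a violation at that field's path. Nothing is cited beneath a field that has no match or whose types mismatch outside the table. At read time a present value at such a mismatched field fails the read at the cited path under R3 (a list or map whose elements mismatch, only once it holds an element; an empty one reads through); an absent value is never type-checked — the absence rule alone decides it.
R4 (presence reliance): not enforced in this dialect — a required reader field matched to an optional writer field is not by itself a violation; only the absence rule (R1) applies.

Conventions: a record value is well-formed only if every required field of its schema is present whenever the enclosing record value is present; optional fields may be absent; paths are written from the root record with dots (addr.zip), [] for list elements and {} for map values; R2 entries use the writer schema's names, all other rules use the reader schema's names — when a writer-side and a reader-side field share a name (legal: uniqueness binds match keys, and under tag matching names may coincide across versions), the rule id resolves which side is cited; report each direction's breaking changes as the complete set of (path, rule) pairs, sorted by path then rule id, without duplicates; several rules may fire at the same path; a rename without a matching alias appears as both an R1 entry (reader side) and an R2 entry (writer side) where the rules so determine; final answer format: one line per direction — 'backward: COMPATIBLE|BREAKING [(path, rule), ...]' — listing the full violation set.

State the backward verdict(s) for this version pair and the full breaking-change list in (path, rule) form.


the writer's type comes first in each Order pair
backward for Order (reader v2, writer v1):
  writer optional, Audit -> Audit: reader contact maps from writer contact
  writer required, float64 -> float64: reader rating maps from writer rating
  writer required, bytes -> bytes: reader checksum maps from writer checksum
  writer optional, int64 -> int64: reader zip maps from writer age
  writer required, int64 -> int64: reader id maps from writer id
  writer required, int64 -> int64: reader version maps from writer version
  leftover writer field: enabled
  writer required, float32 -> float32: reader contact.score maps from writer contact.score
  writer optional, string -> string: reader contact.locale maps from writer contact.locale
  rule R1 violated at contact
  rule R1 violated at contact.locale
  rule R2 violated at enabled
  rule R1 violated at zip
  backward on Order therefore BREAKING (4)
ruling out the remaining Order differences:
  field score in record Audit: required changed to optional -> affects forward compatibility only, which is not asked

backward: BREAKING [(contact, R1), (contact.locale, R1), (enabled, R2), (zip, R1)]


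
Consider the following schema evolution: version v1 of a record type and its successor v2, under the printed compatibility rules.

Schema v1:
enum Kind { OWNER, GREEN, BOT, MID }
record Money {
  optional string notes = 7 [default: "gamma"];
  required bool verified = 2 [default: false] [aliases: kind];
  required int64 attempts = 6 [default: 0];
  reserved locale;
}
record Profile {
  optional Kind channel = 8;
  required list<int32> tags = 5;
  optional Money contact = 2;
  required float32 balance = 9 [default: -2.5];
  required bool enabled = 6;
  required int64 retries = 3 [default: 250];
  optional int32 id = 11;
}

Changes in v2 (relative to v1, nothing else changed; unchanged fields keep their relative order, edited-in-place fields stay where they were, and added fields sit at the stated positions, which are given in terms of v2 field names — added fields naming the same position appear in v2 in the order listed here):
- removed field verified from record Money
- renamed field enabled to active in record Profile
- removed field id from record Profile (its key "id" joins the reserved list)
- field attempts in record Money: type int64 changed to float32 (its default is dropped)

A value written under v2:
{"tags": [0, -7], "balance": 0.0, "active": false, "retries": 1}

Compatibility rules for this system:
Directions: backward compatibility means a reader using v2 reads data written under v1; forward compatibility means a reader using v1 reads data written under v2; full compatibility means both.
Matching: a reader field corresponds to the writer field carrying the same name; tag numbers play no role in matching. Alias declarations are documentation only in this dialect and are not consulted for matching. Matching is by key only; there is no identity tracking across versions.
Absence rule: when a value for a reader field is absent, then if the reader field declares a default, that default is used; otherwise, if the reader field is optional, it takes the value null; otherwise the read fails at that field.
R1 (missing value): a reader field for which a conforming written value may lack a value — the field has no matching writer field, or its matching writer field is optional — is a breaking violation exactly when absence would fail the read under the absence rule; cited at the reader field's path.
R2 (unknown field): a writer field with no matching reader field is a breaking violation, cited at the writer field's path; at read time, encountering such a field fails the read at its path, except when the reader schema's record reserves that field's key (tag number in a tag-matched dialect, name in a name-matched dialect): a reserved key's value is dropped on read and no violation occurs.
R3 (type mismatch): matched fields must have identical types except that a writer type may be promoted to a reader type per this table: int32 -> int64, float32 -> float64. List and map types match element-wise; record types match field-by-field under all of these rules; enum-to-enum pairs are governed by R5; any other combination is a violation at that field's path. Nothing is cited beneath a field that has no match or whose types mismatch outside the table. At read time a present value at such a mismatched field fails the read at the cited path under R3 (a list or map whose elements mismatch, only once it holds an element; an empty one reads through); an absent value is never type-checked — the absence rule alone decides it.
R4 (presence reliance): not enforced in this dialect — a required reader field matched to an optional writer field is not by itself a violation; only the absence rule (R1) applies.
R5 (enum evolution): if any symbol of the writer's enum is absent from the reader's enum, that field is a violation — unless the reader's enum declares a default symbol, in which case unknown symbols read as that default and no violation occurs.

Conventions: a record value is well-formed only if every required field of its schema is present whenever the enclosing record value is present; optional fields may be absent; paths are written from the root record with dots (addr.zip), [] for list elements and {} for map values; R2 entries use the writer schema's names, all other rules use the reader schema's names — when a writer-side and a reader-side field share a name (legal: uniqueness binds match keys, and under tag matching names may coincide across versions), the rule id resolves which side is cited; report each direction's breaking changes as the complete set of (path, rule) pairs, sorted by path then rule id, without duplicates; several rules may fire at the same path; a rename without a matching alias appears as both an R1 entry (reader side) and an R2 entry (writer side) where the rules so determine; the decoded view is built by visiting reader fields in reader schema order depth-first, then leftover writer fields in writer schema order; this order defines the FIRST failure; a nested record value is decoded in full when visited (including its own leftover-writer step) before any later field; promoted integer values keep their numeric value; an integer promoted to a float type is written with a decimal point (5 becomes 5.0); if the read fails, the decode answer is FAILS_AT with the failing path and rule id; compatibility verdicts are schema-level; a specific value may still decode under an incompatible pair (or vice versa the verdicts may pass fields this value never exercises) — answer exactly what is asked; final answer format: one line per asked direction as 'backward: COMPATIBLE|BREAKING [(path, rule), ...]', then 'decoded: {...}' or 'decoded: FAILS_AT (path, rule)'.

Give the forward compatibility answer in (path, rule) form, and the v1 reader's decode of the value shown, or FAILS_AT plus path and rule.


forward: BREAKING [(active, R2), (contact.attempts, R3), (enabled, R1)]; decoded: FAILS_AT (enabled, R1)

the writer's type comes first in each Profile pair
forward on Profile — v1 reading data written by v2:
  writer optional, Kind -> Kind: reader channel maps from writer channel
  writer required, list<int32> -> list<int32>: reader tags maps from writer tags
  writer optional, Money -> Money: reader contact maps from writer contact
  writer required, float32 -> float32: reader balance maps from writer balance
  enabled: no writer-side match
  writer required, int64 -> int64: reader retries maps from writer retries
  id: no writer-side match
  active (writer side), unknown to reader
  writer optional, string -> string: reader contact.notes maps from writer contact.notes
  contact.verified: no writer-side match
  writer required, float32 -> int64: reader contact.attempts maps from writer contact.attempts
  breaking: (active, R2)
  breaking: (contact.attempts, R3)
  breaking: (enabled, R1)
  => forward: BREAKING (3)
decoding the Profile value with the v1 reader:
  channel := null (absent, optional -> null)
  tags := [0, -7]
  contact := null (absent, optional -> null)
  balance := 0.0
  read fails at enabled under R1 (no fill)
  => FAILS_AT (enabled, R1)
remaining Profile differences; none change what is asked:
  removed field verified from record Money -> matters only for Profile's backward compatibility — outside the asked direction
  removed field id from record Profile (its key "id" joins the reserved list) -> no rule fires on it in Profile's dialect; the asked verdict holds


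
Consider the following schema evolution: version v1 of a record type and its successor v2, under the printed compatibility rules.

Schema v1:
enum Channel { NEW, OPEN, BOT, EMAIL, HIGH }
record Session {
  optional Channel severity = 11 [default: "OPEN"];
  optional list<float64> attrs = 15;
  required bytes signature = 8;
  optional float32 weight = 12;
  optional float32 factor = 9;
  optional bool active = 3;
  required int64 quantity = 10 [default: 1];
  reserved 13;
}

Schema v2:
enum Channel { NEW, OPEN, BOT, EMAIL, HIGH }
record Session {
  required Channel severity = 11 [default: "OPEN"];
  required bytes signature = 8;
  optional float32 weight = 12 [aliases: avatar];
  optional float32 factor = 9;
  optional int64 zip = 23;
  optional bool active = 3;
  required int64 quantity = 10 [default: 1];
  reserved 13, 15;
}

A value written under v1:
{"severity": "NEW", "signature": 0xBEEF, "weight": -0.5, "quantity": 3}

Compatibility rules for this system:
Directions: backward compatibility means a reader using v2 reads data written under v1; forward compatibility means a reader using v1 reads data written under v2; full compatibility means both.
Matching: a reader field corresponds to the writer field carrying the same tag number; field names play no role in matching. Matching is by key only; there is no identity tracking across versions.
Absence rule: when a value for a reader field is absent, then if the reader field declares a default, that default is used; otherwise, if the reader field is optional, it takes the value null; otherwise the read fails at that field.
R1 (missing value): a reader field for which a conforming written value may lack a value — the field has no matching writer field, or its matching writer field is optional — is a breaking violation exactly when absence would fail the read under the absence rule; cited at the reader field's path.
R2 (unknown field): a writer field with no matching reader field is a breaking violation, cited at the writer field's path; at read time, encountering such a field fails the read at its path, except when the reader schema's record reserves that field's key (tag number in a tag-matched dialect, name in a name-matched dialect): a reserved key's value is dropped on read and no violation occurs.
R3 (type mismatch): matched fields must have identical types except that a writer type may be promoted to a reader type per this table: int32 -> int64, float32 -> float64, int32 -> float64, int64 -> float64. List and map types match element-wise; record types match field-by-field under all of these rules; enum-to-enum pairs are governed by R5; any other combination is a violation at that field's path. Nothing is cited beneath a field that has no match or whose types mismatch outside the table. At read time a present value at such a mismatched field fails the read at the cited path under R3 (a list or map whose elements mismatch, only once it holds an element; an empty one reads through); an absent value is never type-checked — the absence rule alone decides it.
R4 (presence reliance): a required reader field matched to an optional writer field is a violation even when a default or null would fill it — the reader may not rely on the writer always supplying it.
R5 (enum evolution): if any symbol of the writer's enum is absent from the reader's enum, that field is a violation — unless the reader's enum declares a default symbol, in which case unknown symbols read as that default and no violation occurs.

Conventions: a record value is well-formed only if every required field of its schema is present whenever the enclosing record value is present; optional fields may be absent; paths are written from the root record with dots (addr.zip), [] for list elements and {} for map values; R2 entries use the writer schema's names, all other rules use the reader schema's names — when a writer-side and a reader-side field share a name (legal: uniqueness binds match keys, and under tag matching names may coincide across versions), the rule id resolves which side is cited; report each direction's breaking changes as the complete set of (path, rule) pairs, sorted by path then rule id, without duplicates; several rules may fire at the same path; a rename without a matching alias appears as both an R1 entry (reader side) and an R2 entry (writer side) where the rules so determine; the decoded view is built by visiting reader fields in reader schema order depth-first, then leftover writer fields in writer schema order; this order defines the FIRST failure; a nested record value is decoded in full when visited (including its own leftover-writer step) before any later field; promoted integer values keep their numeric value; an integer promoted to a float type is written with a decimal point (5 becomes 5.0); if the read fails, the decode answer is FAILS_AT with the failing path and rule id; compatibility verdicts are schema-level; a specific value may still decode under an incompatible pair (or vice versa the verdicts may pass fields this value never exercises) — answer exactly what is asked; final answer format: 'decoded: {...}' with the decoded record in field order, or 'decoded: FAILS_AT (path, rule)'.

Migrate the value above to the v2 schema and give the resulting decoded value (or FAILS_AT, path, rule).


arrows below run writer -> reader for Session
decode walk for Session under reader schema v2:
  severity := "NEW"
  signature := 0xBEEF
  weight := -0.5
  factor := null (missing; optional => null)
  zip := null (missing; optional => null)
  active := null (missing; optional => null)
  quantity := 3
  => decoded: {"severity": "NEW", "signature": 0xBEEF, "weight": -0.5, "factor": null, "zip": null, "active": null, "quantity": 3}
remaining Session differences; none change what is asked:
  field severity in record Session: optional changed to required -> a verdict-level change on Session — the shown value reads the same

decoded: {"severity": "NEW", "signature": 0xBEEF, "weight": -0.5, "factor": null, "zip": null, "active": null, "quantity": 3}
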